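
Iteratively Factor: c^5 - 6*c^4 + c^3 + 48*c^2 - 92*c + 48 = (c - 4)*(c^4 - 2*c^3 - 7*c^2 + 20*c - 12) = (c - 4)*(c - 2)*(c^3 - 7*c + 6) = (c - 4)*(c - 2)*(c + 3)*(c^2 - 3*c + 2) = (c - 4)*(c - 2)*(c - 1)*(c + 3)*(c - 2)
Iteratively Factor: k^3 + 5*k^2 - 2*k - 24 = (k + 4)*(k^2 + k - 6) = (k + 3)*(k + 4)*(k - 2)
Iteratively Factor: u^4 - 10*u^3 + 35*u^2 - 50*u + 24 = (u - 3)*(u^3 - 7*u^2 + 14*u - 8) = (u - 4)*(u - 3)*(u^2 - 3*u + 2) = (u - 4)*(u - 3)*(u - 1)*(u - 2)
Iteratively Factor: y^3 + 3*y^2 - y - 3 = (y + 3)*(y^2 - 1) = (y + 1)*(y + 3)*(y - 1)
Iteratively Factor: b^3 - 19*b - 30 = (b + 2)*(b^2 - 2*b - 15) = (b + 2)*(b + 3)*(b - 5)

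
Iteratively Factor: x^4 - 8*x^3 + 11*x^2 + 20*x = (x + 1)*(x^3 - 9*x^2 + 20*x) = x*(x + 1)*(x^2 - 9*x + 20) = x*(x - 5)*(x + 1)*(x - 4)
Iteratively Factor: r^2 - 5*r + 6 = (r - 3)*(r - 2)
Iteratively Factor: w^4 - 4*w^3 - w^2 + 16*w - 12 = (w - 1)*(w^3 - 3*w^2 - 4*w + 12) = (w - 3)*(w - 1)*(w^2 - 4) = (w - 3)*(w - 1)*(w + 2)*(w - 2)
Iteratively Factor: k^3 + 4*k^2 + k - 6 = (k + 3)*(k^2 + k - 2) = (k + 2)*(k + 3)*(k - 1)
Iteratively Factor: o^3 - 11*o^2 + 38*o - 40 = (o - 5)*(o^2 - 6*o + 8) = (o - 5)*(o - 4)*(o - 2)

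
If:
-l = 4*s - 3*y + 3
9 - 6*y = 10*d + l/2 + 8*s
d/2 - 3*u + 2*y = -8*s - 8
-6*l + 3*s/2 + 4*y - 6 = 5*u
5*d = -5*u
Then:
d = 26700/7253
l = 2486/7253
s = -15716/7253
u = -26700/7253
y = -12873/7253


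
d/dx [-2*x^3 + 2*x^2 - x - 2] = -6*x^2 + 4*x - 1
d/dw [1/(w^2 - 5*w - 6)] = (5 - 2*w)/(-w^2 + 5*w + 6)^2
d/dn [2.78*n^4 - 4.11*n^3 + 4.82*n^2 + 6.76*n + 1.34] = 11.12*n^3 - 12.33*n^2 + 9.64*n + 6.76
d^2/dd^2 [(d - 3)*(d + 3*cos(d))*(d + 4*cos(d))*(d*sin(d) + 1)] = -d^4*sin(d) + 3*d^3*sin(d) - 14*d^3*sin(2*d) + 8*d^3*cos(d) + 9*d^2*sin(d) - 27*d^2*sin(3*d) + 42*sqrt(2)*d^2*sin(2*d + pi/4) - 25*d^2*cos(d) - 37*d*sin(d) + 21*d*sin(2*d) + 81*d*sin(3*d) + 33*d*cos(d) - 108*d*cos(2*d) + 36*d*cos(3*d) + 6*d + 48*sin(d) - 45*sin(2*d) + 6*sin(3*d) - 4*cos(d) + 72*cos(2*d) - 54*cos(3*d) - 6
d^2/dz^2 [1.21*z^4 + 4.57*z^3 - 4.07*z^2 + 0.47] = 14.52*z^2 + 27.42*z - 8.14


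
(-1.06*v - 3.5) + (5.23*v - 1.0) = 4.17*v - 4.5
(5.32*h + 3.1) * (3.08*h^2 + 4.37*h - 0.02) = 16.3856*h^3 + 32.7964*h^2 + 13.4406*h - 0.062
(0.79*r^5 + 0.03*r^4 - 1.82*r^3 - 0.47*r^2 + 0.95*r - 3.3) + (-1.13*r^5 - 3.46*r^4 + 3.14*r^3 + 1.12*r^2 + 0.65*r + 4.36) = -0.34*r^5 - 3.43*r^4 + 1.32*r^3 + 0.65*r^2 + 1.6*r + 1.06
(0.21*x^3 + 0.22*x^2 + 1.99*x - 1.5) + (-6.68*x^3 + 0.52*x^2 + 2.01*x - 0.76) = -6.47*x^3 + 0.74*x^2 + 4.0*x - 2.26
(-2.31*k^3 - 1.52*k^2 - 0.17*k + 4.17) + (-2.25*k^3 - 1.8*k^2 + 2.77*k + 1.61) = -4.56*k^3 - 3.32*k^2 + 2.6*k + 5.78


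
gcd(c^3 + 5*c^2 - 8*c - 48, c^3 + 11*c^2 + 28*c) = c + 4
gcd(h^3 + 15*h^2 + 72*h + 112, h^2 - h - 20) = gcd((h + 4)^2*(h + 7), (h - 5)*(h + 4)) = h + 4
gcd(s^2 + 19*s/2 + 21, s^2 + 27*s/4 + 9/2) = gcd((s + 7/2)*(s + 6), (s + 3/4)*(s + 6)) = s + 6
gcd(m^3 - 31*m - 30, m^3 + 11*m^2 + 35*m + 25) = m^2 + 6*m + 5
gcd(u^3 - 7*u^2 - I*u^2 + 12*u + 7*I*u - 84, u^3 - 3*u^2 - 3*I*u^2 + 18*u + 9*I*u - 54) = u + 3*I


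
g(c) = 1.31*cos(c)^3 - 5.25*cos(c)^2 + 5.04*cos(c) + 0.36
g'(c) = -3.93*sin(c)*cos(c)^2 + 10.5*sin(c)*cos(c) - 5.04*sin(c)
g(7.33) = 1.73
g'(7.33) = -0.67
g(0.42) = 1.58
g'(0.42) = 0.52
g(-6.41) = 1.47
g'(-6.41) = -0.19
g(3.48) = -10.17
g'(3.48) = 6.12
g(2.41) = -6.84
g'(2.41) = -10.04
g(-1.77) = -0.85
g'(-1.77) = 7.13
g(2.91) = -10.73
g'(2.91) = -4.36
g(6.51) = 1.50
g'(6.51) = 0.33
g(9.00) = -9.58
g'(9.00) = -7.36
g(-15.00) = -7.07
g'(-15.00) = 9.94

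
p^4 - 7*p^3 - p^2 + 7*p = p*(p - 7)*(p - 1)*(p + 1)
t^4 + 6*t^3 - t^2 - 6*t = t*(t - 1)*(t + 1)*(t + 6)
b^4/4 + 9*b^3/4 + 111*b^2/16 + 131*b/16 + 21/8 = (b/4 + 1/2)*(b + 1/2)*(b + 3)*(b + 7/2)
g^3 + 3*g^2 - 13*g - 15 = (g - 3)*(g + 1)*(g + 5)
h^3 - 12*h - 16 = (h - 4)*(h + 2)^2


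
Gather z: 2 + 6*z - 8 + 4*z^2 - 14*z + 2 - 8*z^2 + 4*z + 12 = -4*z^2 - 4*z + 8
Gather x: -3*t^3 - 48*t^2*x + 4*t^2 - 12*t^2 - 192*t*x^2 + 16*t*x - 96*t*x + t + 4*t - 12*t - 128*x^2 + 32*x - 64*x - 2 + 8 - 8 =-3*t^3 - 8*t^2 - 7*t + x^2*(-192*t - 128) + x*(-48*t^2 - 80*t - 32) - 2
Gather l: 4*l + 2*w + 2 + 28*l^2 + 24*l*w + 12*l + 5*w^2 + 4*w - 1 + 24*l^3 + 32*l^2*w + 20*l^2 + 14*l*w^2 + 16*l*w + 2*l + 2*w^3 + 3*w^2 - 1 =24*l^3 + l^2*(32*w + 48) + l*(14*w^2 + 40*w + 18) + 2*w^3 + 8*w^2 + 6*w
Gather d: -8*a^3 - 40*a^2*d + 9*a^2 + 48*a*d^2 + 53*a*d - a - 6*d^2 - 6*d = -8*a^3 + 9*a^2 - a + d^2*(48*a - 6) + d*(-40*a^2 + 53*a - 6)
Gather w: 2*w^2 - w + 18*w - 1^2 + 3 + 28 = 2*w^2 + 17*w + 30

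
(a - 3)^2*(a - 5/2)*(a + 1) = a^4 - 15*a^3/2 + 31*a^2/2 + 3*a/2 - 45/2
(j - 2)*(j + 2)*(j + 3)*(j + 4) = j^4 + 7*j^3 + 8*j^2 - 28*j - 48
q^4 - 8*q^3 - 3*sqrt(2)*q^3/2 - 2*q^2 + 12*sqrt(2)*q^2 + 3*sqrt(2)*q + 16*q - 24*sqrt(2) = (q - 8)*(q - 3*sqrt(2)/2)*(q - sqrt(2))*(q + sqrt(2))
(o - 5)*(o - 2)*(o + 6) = o^3 - o^2 - 32*o + 60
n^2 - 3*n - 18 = (n - 6)*(n + 3)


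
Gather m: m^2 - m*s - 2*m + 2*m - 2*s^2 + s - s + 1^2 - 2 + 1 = m^2 - m*s - 2*s^2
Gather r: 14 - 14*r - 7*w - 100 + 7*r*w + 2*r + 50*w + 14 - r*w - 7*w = r*(6*w - 12) + 36*w - 72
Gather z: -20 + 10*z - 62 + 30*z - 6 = 40*z - 88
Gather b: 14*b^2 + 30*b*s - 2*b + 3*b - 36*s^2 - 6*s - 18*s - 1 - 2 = 14*b^2 + b*(30*s + 1) - 36*s^2 - 24*s - 3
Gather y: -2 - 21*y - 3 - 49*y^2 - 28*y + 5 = -49*y^2 - 49*y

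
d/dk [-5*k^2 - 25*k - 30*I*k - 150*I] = -10*k - 25 - 30*I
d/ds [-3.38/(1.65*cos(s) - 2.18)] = -5.577*sin(s)/(1.65*cos(s) - 2.18)^2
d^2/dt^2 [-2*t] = 0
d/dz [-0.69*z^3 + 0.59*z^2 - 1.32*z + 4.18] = -2.07*z^2 + 1.18*z - 1.32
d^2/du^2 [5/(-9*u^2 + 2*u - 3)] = 10*(81*u^2 - 18*u - 4*(9*u - 1)^2 + 27)/(9*u^2 - 2*u + 3)^3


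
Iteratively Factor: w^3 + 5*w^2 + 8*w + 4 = (w + 1)*(w^2 + 4*w + 4) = (w + 1)*(w + 2)*(w + 2)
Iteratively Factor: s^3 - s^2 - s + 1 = (s - 1)*(s^2 - 1) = (s - 1)*(s + 1)*(s - 1)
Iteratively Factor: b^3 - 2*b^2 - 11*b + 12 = (b - 4)*(b^2 + 2*b - 3) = (b - 4)*(b - 1)*(b + 3)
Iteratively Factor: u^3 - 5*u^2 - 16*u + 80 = (u + 4)*(u^2 - 9*u + 20) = (u - 4)*(u + 4)*(u - 5)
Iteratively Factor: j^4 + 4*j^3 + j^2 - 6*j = (j + 2)*(j^3 + 2*j^2 - 3*j) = (j + 2)*(j + 3)*(j^2 - j) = j*(j + 2)*(j + 3)*(j - 1)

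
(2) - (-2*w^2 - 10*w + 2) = 2*w^2 + 10*w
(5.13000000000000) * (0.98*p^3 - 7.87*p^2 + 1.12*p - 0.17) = 5.0274*p^3 - 40.3731*p^2 + 5.7456*p - 0.8721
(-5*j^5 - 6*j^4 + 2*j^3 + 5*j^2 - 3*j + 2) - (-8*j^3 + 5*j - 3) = -5*j^5 - 6*j^4 + 10*j^3 + 5*j^2 - 8*j + 5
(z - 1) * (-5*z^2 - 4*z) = -5*z^3 + z^2 + 4*z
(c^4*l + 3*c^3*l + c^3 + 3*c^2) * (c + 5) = c^5*l + 8*c^4*l + c^4 + 15*c^3*l + 8*c^3 + 15*c^2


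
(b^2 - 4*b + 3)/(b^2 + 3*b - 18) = (b - 1)/(b + 6)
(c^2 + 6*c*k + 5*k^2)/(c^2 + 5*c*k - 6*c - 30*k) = (c + k)/(c - 6)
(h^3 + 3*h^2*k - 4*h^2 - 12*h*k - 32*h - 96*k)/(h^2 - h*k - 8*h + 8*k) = (h^2 + 3*h*k + 4*h + 12*k)/(h - k)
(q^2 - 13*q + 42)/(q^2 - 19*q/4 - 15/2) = 4*(q - 7)/(4*q + 5)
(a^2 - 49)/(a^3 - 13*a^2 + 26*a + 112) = (a + 7)/(a^2 - 6*a - 16)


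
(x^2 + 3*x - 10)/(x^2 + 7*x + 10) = (x - 2)/(x + 2)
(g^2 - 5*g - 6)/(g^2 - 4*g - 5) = (g - 6)/(g - 5)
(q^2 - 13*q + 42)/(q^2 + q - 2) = (q^2 - 13*q + 42)/(q^2 + q - 2)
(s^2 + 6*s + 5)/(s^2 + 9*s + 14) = (s^2 + 6*s + 5)/(s^2 + 9*s + 14)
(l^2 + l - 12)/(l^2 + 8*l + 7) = (l^2 + l - 12)/(l^2 + 8*l + 7)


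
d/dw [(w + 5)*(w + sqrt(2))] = 2*w + sqrt(2) + 5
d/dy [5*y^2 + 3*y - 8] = 10*y + 3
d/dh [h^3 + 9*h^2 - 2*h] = 3*h^2 + 18*h - 2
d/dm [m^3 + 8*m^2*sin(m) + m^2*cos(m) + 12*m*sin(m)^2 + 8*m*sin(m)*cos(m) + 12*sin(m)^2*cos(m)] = -m^2*sin(m) + 8*m^2*cos(m) + 3*m^2 + 16*m*sin(m) + 12*m*sin(2*m) + 2*m*cos(m) + 8*m*cos(2*m) - 3*sin(m) + 4*sin(2*m) + 9*sin(3*m) - 6*cos(2*m) + 6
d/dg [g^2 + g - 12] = 2*g + 1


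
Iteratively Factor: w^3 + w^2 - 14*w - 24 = (w + 3)*(w^2 - 2*w - 8) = (w - 4)*(w + 3)*(w + 2)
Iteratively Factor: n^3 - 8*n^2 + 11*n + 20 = (n + 1)*(n^2 - 9*n + 20) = (n - 4)*(n + 1)*(n - 5)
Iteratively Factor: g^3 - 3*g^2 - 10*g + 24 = (g - 2)*(g^2 - g - 12) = (g - 4)*(g - 2)*(g + 3)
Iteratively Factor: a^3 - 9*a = (a - 3)*(a^2 + 3*a) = (a - 3)*(a + 3)*(a)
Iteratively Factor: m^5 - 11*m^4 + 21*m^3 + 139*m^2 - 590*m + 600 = (m - 2)*(m^4 - 9*m^3 + 3*m^2 + 145*m - 300) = (m - 5)*(m - 2)*(m^3 - 4*m^2 - 17*m + 60) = (m - 5)^2*(m - 2)*(m^2 + m - 12) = (m - 5)^2*(m - 3)*(m - 2)*(m + 4)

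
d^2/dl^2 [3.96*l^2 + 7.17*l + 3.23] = 7.92000000000000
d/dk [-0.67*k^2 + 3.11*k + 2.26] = 3.11 - 1.34*k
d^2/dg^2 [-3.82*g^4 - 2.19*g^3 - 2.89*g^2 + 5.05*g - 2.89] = -45.84*g^2 - 13.14*g - 5.78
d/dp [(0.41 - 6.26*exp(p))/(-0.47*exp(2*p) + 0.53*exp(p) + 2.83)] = (-2.9422*exp(2*p) + 0.3854*exp(p) - 17.9331)*exp(p)/(0.2209*exp(4*p) - 0.4982*exp(3*p) - 2.3793*exp(2*p) + 2.9998*exp(p) + 8.0089)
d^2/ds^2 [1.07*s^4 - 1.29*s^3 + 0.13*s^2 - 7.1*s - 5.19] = 12.84*s^2 - 7.74*s + 0.26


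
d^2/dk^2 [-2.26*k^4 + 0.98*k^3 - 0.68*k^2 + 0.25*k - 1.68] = -27.12*k^2 + 5.88*k - 1.36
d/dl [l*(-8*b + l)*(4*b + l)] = -32*b^2 - 8*b*l + 3*l^2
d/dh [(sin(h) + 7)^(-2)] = -2*cos(h)/(sin(h) + 7)^3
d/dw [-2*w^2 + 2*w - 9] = 2 - 4*w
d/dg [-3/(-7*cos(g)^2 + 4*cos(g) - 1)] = 6*(7*cos(g) - 2)*sin(g)/(7*cos(g)^2 - 4*cos(g) + 1)^2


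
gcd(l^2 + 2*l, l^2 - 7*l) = l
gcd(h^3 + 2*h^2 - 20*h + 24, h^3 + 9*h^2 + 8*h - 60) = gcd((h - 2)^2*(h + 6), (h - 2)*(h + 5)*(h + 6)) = h^2 + 4*h - 12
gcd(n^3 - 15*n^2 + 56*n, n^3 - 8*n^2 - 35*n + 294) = n - 7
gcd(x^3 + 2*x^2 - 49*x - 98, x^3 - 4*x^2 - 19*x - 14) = x^2 - 5*x - 14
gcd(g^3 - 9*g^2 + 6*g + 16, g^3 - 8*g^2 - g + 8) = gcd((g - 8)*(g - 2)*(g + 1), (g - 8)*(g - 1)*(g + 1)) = g^2 - 7*g - 8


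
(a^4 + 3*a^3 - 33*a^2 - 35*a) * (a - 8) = a^5 - 5*a^4 - 57*a^3 + 229*a^2 + 280*a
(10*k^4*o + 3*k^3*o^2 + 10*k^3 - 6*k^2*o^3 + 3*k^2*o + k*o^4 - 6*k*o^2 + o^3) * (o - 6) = 10*k^4*o^2 - 60*k^4*o + 3*k^3*o^3 - 18*k^3*o^2 + 10*k^3*o - 60*k^3 - 6*k^2*o^4 + 36*k^2*o^3 + 3*k^2*o^2 - 18*k^2*o + k*o^5 - 6*k*o^4 - 6*k*o^3 + 36*k*o^2 + o^4 - 6*o^3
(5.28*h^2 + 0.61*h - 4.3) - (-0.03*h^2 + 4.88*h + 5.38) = 5.31*h^2 - 4.27*h - 9.68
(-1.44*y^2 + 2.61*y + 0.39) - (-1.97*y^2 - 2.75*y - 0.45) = 0.53*y^2 + 5.36*y + 0.84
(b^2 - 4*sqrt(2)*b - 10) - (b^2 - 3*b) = -4*sqrt(2)*b + 3*b - 10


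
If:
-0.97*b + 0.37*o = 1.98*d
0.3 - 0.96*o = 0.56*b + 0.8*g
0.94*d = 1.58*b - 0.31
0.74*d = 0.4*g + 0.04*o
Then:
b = 0.18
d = -0.03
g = -0.09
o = 0.28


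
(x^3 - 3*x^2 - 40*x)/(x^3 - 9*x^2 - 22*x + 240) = x/(x - 6)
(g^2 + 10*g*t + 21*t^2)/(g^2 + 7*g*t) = (g + 3*t)/g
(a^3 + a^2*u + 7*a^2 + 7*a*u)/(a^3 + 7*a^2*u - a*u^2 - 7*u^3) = a*(-a - 7)/(-a^2 - 6*a*u + 7*u^2)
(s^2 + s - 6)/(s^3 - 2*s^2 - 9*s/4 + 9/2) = 4*(s + 3)/(4*s^2 - 9)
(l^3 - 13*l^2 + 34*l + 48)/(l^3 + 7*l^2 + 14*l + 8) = (l^2 - 14*l + 48)/(l^2 + 6*l + 8)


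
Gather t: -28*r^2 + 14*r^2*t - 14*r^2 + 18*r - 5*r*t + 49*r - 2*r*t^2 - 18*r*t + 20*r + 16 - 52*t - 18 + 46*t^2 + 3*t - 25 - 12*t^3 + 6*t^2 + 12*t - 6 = -42*r^2 + 87*r - 12*t^3 + t^2*(52 - 2*r) + t*(14*r^2 - 23*r - 37) - 33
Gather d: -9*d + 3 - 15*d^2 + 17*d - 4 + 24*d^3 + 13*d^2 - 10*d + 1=24*d^3 - 2*d^2 - 2*d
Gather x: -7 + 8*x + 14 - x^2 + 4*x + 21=-x^2 + 12*x + 28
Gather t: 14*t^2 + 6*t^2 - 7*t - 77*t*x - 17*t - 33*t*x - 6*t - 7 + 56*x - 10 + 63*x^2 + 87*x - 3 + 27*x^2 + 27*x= 20*t^2 + t*(-110*x - 30) + 90*x^2 + 170*x - 20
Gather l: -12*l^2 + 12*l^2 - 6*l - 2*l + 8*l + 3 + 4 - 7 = 0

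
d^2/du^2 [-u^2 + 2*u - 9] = -2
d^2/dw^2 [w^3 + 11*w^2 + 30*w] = 6*w + 22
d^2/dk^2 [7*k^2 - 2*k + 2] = 14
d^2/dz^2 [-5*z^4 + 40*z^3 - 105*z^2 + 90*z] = -60*z^2 + 240*z - 210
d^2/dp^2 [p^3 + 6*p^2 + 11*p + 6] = 6*p + 12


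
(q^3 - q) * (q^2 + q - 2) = q^5 + q^4 - 3*q^3 - q^2 + 2*q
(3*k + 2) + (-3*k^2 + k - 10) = -3*k^2 + 4*k - 8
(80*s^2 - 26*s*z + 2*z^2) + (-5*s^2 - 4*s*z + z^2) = 75*s^2 - 30*s*z + 3*z^2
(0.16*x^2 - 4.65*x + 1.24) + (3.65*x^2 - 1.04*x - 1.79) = 3.81*x^2 - 5.69*x - 0.55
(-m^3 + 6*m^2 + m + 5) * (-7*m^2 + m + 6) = 7*m^5 - 43*m^4 - 7*m^3 + 2*m^2 + 11*m + 30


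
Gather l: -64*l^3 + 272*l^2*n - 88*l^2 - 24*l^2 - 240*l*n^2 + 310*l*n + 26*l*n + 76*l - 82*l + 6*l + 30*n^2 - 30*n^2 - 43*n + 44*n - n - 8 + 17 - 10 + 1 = -64*l^3 + l^2*(272*n - 112) + l*(-240*n^2 + 336*n)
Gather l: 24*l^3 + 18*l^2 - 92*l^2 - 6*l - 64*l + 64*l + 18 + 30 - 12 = 24*l^3 - 74*l^2 - 6*l + 36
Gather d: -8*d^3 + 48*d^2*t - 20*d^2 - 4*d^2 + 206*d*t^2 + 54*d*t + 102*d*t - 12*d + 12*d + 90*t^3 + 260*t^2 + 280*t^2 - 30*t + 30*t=-8*d^3 + d^2*(48*t - 24) + d*(206*t^2 + 156*t) + 90*t^3 + 540*t^2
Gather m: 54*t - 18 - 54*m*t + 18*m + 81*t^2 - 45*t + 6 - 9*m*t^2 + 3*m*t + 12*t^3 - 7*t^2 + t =m*(-9*t^2 - 51*t + 18) + 12*t^3 + 74*t^2 + 10*t - 12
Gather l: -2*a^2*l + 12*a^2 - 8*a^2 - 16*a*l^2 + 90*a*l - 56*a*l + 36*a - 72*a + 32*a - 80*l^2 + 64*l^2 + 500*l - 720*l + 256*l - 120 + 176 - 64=4*a^2 - 4*a + l^2*(-16*a - 16) + l*(-2*a^2 + 34*a + 36) - 8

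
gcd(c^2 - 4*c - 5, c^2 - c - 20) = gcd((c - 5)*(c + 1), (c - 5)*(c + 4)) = c - 5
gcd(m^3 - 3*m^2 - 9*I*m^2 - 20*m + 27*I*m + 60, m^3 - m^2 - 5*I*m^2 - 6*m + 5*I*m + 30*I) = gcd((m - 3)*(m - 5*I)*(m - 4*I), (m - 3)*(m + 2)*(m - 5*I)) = m^2 + m*(-3 - 5*I) + 15*I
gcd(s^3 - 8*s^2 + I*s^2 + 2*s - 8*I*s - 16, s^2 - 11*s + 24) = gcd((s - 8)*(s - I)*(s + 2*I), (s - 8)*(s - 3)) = s - 8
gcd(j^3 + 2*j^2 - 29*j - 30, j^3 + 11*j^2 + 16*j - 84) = j + 6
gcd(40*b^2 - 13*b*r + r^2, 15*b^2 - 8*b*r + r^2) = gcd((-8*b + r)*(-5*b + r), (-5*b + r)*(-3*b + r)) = -5*b + r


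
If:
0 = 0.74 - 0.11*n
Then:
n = 6.73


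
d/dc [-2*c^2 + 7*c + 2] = 7 - 4*c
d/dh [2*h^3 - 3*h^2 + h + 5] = 6*h^2 - 6*h + 1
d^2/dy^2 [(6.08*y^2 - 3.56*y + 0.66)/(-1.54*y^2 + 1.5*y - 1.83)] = (-11.203808*y^3 + 93.4164*y^2 - 51.049152*y - 20.4282)/(3.652264*y^6 - 10.6722*y^5 + 23.415084*y^4 - 28.7388*y^3 + 27.824418*y^2 - 15.07005*y + 6.128487)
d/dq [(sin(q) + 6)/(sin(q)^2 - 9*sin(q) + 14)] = (-12*sin(q) + cos(q)^2 + 67)*cos(q)/(sin(q)^2 - 9*sin(q) + 14)^2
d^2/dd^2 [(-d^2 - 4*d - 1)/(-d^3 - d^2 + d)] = 2*(d^6 + 12*d^5 + 21*d^4 + 17*d^3 - 3*d + 1)/(d^3*(d^6 + 3*d^5 - 5*d^3 + 3*d - 1))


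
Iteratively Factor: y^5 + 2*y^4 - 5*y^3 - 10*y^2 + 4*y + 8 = (y + 2)*(y^4 - 5*y^2 + 4) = (y - 2)*(y + 2)*(y^3 + 2*y^2 - y - 2) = (y - 2)*(y - 1)*(y + 2)*(y^2 + 3*y + 2) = (y - 2)*(y - 1)*(y + 1)*(y + 2)*(y + 2)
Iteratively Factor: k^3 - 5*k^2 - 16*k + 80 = (k + 4)*(k^2 - 9*k + 20) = (k - 5)*(k + 4)*(k - 4)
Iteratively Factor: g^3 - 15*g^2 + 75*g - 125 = (g - 5)*(g^2 - 10*g + 25) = (g - 5)^2*(g - 5)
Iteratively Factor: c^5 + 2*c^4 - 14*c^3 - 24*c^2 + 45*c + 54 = (c - 2)*(c^4 + 4*c^3 - 6*c^2 - 36*c - 27) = (c - 2)*(c + 1)*(c^3 + 3*c^2 - 9*c - 27) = (c - 3)*(c - 2)*(c + 1)*(c^2 + 6*c + 9) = (c - 3)*(c - 2)*(c + 1)*(c + 3)*(c + 3)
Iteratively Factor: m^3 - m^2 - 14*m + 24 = (m - 3)*(m^2 + 2*m - 8) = (m - 3)*(m - 2)*(m + 4)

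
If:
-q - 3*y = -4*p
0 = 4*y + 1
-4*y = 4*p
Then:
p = 1/4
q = 7/4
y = -1/4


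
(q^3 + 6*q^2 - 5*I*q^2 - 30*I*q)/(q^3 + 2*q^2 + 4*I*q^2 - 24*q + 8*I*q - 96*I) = q*(q - 5*I)/(q^2 + 4*q*(-1 + I) - 16*I)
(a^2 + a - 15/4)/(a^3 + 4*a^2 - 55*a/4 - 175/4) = (2*a - 3)/(2*a^2 + 3*a - 35)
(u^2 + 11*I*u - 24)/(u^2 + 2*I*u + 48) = (u + 3*I)/(u - 6*I)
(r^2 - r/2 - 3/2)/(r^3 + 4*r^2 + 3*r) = (r - 3/2)/(r*(r + 3))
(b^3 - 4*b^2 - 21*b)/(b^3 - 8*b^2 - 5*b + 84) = b/(b - 4)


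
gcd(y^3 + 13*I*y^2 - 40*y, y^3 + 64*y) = y^2 + 8*I*y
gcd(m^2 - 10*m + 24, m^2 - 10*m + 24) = m^2 - 10*m + 24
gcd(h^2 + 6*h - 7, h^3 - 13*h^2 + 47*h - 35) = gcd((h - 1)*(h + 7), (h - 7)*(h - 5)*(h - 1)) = h - 1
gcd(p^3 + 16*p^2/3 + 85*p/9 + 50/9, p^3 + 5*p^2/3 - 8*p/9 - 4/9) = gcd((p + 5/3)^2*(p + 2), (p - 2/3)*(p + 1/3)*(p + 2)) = p + 2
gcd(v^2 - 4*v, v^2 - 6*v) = v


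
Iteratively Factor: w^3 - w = (w - 1)*(w^2 + w) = (w - 1)*(w + 1)*(w)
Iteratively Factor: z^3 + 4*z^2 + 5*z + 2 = (z + 1)*(z^2 + 3*z + 2) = (z + 1)^2*(z + 2)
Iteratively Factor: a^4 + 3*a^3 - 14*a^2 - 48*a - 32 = (a + 4)*(a^3 - a^2 - 10*a - 8) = (a - 4)*(a + 4)*(a^2 + 3*a + 2) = (a - 4)*(a + 2)*(a + 4)*(a + 1)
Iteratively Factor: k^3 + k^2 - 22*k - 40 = (k + 2)*(k^2 - k - 20) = (k - 5)*(k + 2)*(k + 4)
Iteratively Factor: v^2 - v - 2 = (v + 1)*(v - 2)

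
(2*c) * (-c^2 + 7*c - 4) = -2*c^3 + 14*c^2 - 8*c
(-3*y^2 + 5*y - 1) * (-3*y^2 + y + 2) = 9*y^4 - 18*y^3 + 2*y^2 + 9*y - 2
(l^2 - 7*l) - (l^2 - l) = -6*l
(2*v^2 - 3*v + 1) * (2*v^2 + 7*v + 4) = 4*v^4 + 8*v^3 - 11*v^2 - 5*v + 4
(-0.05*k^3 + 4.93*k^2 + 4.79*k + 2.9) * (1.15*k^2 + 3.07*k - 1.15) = -0.0575*k^5 + 5.516*k^4 + 20.7011*k^3 + 12.3708*k^2 + 3.3945*k - 3.335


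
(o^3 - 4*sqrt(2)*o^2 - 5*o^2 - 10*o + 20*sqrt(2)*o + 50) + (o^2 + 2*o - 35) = o^3 - 4*sqrt(2)*o^2 - 4*o^2 - 8*o + 20*sqrt(2)*o + 15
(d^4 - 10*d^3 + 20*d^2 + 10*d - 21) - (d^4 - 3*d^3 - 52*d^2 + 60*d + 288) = -7*d^3 + 72*d^2 - 50*d - 309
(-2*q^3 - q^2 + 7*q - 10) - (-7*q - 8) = -2*q^3 - q^2 + 14*q - 2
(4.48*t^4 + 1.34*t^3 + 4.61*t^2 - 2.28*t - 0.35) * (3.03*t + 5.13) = 13.5744*t^5 + 27.0426*t^4 + 20.8425*t^3 + 16.7409*t^2 - 12.7569*t - 1.7955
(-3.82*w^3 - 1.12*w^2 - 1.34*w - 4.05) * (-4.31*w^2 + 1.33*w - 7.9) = 16.4642*w^5 - 0.2534*w^4 + 34.4638*w^3 + 24.5213*w^2 + 5.1995*w + 31.995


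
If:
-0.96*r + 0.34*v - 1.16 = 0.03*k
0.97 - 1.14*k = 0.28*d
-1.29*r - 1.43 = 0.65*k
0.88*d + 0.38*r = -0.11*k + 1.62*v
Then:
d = -2.42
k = 1.44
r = -1.84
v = -1.65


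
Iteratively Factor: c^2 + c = (c + 1)*(c)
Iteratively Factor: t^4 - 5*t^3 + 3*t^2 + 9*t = (t + 1)*(t^3 - 6*t^2 + 9*t) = (t - 3)*(t + 1)*(t^2 - 3*t) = t*(t - 3)*(t + 1)*(t - 3)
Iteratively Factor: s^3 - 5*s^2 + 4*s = (s - 4)*(s^2 - s) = s*(s - 4)*(s - 1)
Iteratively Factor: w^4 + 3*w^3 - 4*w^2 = (w)*(w^3 + 3*w^2 - 4*w) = w*(w + 4)*(w^2 - w) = w^2*(w + 4)*(w - 1)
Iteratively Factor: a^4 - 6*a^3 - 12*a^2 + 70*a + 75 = (a - 5)*(a^3 - a^2 - 17*a - 15) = (a - 5)^2*(a^2 + 4*a + 3) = (a - 5)^2*(a + 3)*(a + 1)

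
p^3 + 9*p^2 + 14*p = p*(p + 2)*(p + 7)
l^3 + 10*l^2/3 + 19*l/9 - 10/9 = (l - 1/3)*(l + 5/3)*(l + 2)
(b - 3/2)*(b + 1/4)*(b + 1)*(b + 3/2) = b^4 + 5*b^3/4 - 2*b^2 - 45*b/16 - 9/16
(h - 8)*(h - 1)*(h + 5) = h^3 - 4*h^2 - 37*h + 40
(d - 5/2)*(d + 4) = d^2 + 3*d/2 - 10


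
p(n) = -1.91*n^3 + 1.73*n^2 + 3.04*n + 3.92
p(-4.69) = 224.75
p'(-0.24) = 1.88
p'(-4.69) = -139.23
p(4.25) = -98.53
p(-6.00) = 460.52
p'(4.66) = -105.27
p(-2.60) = 41.28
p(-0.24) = 3.32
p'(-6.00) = -224.00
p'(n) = -5.73*n^2 + 3.46*n + 3.04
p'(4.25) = -85.75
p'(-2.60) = -44.69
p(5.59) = -258.66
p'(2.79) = -31.91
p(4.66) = -137.63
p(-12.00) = 3517.04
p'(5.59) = -156.67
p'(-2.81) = -51.93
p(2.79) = -15.61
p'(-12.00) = -863.60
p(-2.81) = 51.42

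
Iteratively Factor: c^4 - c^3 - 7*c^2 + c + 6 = (c - 1)*(c^3 - 7*c - 6) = (c - 3)*(c - 1)*(c^2 + 3*c + 2) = (c - 3)*(c - 1)*(c + 1)*(c + 2)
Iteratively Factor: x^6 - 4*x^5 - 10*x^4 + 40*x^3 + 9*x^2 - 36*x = (x + 1)*(x^5 - 5*x^4 - 5*x^3 + 45*x^2 - 36*x) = x*(x + 1)*(x^4 - 5*x^3 - 5*x^2 + 45*x - 36) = x*(x - 3)*(x + 1)*(x^3 - 2*x^2 - 11*x + 12) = x*(x - 4)*(x - 3)*(x + 1)*(x^2 + 2*x - 3) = x*(x - 4)*(x - 3)*(x + 1)*(x + 3)*(x - 1)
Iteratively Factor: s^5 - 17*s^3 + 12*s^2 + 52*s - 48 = (s - 1)*(s^4 + s^3 - 16*s^2 - 4*s + 48) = (s - 2)*(s - 1)*(s^3 + 3*s^2 - 10*s - 24) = (s - 3)*(s - 2)*(s - 1)*(s^2 + 6*s + 8) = (s - 3)*(s - 2)*(s - 1)*(s + 4)*(s + 2)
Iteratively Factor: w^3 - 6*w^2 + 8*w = (w - 2)*(w^2 - 4*w) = w*(w - 2)*(w - 4)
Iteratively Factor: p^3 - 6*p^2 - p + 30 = (p - 3)*(p^2 - 3*p - 10) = (p - 5)*(p - 3)*(p + 2)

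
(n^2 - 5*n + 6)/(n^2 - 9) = (n - 2)/(n + 3)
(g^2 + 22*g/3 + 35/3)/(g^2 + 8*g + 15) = (g + 7/3)/(g + 3)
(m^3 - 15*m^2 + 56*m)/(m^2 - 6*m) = (m^2 - 15*m + 56)/(m - 6)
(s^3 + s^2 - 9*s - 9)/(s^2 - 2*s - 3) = s + 3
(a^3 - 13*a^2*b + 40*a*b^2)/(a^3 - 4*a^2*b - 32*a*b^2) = (a - 5*b)/(a + 4*b)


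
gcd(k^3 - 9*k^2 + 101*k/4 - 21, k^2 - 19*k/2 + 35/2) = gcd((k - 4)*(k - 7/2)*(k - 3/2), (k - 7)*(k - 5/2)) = 1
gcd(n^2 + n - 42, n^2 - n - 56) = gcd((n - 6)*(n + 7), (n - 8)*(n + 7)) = n + 7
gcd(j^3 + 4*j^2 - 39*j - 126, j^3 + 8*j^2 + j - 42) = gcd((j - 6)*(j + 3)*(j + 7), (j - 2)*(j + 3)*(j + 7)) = j^2 + 10*j + 21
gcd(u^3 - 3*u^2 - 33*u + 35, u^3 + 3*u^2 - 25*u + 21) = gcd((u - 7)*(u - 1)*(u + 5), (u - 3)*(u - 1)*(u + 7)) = u - 1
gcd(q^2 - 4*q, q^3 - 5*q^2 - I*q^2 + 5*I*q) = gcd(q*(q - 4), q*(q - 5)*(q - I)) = q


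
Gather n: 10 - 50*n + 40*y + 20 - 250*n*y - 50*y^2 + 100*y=n*(-250*y - 50) - 50*y^2 + 140*y + 30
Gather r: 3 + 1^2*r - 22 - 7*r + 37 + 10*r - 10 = 4*r + 8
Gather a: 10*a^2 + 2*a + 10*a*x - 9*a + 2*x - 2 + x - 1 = 10*a^2 + a*(10*x - 7) + 3*x - 3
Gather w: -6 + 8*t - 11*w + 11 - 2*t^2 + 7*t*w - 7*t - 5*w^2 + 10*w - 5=-2*t^2 + t - 5*w^2 + w*(7*t - 1)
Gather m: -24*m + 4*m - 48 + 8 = -20*m - 40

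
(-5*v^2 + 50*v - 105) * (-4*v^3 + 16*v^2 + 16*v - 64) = 20*v^5 - 280*v^4 + 1140*v^3 - 560*v^2 - 4880*v + 6720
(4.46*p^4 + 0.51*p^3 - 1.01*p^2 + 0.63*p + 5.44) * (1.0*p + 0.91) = 4.46*p^5 + 4.5686*p^4 - 0.5459*p^3 - 0.2891*p^2 + 6.0133*p + 4.9504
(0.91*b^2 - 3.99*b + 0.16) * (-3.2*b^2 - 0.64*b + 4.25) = -2.912*b^4 + 12.1856*b^3 + 5.9091*b^2 - 17.0599*b + 0.68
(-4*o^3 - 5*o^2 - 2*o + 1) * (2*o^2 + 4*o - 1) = -8*o^5 - 26*o^4 - 20*o^3 - o^2 + 6*o - 1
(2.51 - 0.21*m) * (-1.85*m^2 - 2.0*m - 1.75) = 0.3885*m^3 - 4.2235*m^2 - 4.6525*m - 4.3925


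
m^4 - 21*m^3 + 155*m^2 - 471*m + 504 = (m - 8)*(m - 7)*(m - 3)^2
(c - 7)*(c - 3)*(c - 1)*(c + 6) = c^4 - 5*c^3 - 35*c^2 + 165*c - 126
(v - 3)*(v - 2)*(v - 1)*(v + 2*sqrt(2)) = v^4 - 6*v^3 + 2*sqrt(2)*v^3 - 12*sqrt(2)*v^2 + 11*v^2 - 6*v + 22*sqrt(2)*v - 12*sqrt(2)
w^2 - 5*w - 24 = (w - 8)*(w + 3)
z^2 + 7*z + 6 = (z + 1)*(z + 6)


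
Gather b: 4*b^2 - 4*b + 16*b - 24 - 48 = 4*b^2 + 12*b - 72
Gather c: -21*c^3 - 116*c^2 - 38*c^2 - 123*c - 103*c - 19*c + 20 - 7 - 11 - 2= -21*c^3 - 154*c^2 - 245*c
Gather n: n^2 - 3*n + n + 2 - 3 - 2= n^2 - 2*n - 3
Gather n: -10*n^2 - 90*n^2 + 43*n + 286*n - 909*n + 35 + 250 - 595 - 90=-100*n^2 - 580*n - 400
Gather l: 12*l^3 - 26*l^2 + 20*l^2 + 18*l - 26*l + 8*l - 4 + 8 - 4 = 12*l^3 - 6*l^2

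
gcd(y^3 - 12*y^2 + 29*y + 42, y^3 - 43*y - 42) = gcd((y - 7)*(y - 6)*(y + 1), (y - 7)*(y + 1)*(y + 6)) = y^2 - 6*y - 7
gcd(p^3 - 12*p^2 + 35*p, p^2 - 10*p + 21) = p - 7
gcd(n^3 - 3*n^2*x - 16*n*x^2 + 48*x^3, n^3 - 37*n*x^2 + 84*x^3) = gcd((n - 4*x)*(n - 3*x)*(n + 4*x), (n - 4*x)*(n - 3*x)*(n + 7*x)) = n^2 - 7*n*x + 12*x^2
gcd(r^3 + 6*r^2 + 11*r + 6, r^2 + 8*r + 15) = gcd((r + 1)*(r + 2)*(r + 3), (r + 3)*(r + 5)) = r + 3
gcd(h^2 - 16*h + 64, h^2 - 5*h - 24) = h - 8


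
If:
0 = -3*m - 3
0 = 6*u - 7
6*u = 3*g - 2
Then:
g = 3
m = -1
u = 7/6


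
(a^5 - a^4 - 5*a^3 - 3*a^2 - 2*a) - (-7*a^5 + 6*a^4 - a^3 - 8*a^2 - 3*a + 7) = 8*a^5 - 7*a^4 - 4*a^3 + 5*a^2 + a - 7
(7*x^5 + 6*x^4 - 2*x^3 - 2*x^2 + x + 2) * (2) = 14*x^5 + 12*x^4 - 4*x^3 - 4*x^2 + 2*x + 4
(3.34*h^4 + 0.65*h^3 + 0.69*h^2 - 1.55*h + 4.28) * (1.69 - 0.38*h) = -1.2692*h^5 + 5.3976*h^4 + 0.8363*h^3 + 1.7551*h^2 - 4.2459*h + 7.2332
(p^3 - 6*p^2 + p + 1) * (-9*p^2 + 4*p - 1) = -9*p^5 + 58*p^4 - 34*p^3 + p^2 + 3*p - 1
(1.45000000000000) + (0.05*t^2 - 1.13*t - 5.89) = 0.05*t^2 - 1.13*t - 4.44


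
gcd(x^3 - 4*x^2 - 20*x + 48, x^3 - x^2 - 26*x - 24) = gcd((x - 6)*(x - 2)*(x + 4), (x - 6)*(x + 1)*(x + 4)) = x^2 - 2*x - 24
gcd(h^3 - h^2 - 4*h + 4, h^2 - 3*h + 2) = h^2 - 3*h + 2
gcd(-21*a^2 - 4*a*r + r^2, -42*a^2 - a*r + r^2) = -7*a + r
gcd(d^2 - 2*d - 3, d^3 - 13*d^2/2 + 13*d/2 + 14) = d + 1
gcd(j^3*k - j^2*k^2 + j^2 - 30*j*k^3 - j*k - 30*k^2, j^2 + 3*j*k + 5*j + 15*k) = 1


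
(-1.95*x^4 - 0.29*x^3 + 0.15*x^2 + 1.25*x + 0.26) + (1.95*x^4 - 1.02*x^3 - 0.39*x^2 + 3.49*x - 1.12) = -1.31*x^3 - 0.24*x^2 + 4.74*x - 0.86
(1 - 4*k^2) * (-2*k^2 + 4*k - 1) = 8*k^4 - 16*k^3 + 2*k^2 + 4*k - 1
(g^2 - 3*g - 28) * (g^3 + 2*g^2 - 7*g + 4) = g^5 - g^4 - 41*g^3 - 31*g^2 + 184*g - 112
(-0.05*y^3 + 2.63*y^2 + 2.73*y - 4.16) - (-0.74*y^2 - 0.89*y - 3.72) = -0.05*y^3 + 3.37*y^2 + 3.62*y - 0.44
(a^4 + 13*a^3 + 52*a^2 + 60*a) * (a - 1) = a^5 + 12*a^4 + 39*a^3 + 8*a^2 - 60*a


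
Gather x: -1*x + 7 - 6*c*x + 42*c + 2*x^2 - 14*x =42*c + 2*x^2 + x*(-6*c - 15) + 7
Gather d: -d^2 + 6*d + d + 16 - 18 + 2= -d^2 + 7*d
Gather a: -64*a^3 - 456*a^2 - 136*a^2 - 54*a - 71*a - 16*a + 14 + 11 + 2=-64*a^3 - 592*a^2 - 141*a + 27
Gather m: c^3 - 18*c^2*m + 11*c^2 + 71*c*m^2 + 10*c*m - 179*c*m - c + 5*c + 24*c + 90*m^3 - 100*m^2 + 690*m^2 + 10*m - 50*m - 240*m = c^3 + 11*c^2 + 28*c + 90*m^3 + m^2*(71*c + 590) + m*(-18*c^2 - 169*c - 280)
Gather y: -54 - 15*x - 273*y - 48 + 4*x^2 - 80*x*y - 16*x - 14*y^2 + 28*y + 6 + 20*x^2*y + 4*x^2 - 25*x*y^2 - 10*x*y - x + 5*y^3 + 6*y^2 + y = 8*x^2 - 32*x + 5*y^3 + y^2*(-25*x - 8) + y*(20*x^2 - 90*x - 244) - 96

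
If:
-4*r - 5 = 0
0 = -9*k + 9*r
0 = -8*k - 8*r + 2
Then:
No Solution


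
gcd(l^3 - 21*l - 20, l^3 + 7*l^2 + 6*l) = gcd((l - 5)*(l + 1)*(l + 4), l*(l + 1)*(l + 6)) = l + 1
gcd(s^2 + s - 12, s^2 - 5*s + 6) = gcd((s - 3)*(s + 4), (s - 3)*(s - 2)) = s - 3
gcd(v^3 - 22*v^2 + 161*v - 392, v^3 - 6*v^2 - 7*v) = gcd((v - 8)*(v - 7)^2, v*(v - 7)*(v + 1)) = v - 7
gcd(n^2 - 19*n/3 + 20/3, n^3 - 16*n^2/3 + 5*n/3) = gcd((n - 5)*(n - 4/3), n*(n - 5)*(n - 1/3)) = n - 5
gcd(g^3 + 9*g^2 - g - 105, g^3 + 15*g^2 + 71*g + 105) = g^2 + 12*g + 35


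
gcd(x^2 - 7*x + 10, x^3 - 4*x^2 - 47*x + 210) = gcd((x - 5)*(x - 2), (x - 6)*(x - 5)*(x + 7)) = x - 5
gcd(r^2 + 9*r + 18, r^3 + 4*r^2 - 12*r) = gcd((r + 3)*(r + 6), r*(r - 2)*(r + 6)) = r + 6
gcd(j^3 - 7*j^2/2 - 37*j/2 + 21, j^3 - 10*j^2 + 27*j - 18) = j^2 - 7*j + 6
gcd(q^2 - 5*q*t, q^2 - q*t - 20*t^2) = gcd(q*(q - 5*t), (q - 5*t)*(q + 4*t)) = q - 5*t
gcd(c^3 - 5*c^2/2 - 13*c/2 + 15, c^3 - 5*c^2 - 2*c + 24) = c - 3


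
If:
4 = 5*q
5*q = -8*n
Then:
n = -1/2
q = 4/5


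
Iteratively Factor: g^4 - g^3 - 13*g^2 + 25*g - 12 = (g - 1)*(g^3 - 13*g + 12) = (g - 3)*(g - 1)*(g^2 + 3*g - 4) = (g - 3)*(g - 1)*(g + 4)*(g - 1)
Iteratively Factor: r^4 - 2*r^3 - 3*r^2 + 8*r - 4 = (r + 2)*(r^3 - 4*r^2 + 5*r - 2) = (r - 2)*(r + 2)*(r^2 - 2*r + 1) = (r - 2)*(r - 1)*(r + 2)*(r - 1)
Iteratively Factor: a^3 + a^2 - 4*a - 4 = (a - 2)*(a^2 + 3*a + 2) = (a - 2)*(a + 1)*(a + 2)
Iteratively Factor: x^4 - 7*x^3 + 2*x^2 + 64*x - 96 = (x - 4)*(x^3 - 3*x^2 - 10*x + 24) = (x - 4)^2*(x^2 + x - 6) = (x - 4)^2*(x - 2)*(x + 3)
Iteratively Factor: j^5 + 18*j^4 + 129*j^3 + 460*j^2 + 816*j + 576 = (j + 4)*(j^4 + 14*j^3 + 73*j^2 + 168*j + 144) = (j + 3)*(j + 4)*(j^3 + 11*j^2 + 40*j + 48) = (j + 3)*(j + 4)^2*(j^2 + 7*j + 12) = (j + 3)^2*(j + 4)^2*(j + 4)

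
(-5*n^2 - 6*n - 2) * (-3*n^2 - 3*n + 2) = 15*n^4 + 33*n^3 + 14*n^2 - 6*n - 4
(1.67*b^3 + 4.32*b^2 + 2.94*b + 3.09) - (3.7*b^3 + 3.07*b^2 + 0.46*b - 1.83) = -2.03*b^3 + 1.25*b^2 + 2.48*b + 4.92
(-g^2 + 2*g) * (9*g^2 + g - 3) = -9*g^4 + 17*g^3 + 5*g^2 - 6*g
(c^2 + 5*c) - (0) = c^2 + 5*c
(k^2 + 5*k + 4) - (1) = k^2 + 5*k + 3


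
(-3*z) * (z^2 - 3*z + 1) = -3*z^3 + 9*z^2 - 3*z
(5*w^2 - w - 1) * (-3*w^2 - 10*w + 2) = -15*w^4 - 47*w^3 + 23*w^2 + 8*w - 2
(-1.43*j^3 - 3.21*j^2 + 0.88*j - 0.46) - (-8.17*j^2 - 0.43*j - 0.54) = -1.43*j^3 + 4.96*j^2 + 1.31*j + 0.08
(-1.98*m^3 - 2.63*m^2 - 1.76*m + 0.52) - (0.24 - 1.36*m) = -1.98*m^3 - 2.63*m^2 - 0.4*m + 0.28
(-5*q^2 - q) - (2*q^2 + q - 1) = -7*q^2 - 2*q + 1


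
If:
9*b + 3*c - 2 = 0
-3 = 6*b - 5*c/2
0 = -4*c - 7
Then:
No Solution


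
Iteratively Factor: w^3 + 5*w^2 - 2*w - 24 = (w + 3)*(w^2 + 2*w - 8) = (w - 2)*(w + 3)*(w + 4)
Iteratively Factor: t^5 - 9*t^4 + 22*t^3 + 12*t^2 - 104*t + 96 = (t - 3)*(t^4 - 6*t^3 + 4*t^2 + 24*t - 32) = (t - 4)*(t - 3)*(t^3 - 2*t^2 - 4*t + 8) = (t - 4)*(t - 3)*(t - 2)*(t^2 - 4) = (t - 4)*(t - 3)*(t - 2)^2*(t + 2)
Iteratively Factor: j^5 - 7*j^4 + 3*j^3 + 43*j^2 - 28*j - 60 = (j - 3)*(j^4 - 4*j^3 - 9*j^2 + 16*j + 20) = (j - 3)*(j - 2)*(j^3 - 2*j^2 - 13*j - 10) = (j - 3)*(j - 2)*(j + 1)*(j^2 - 3*j - 10) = (j - 3)*(j - 2)*(j + 1)*(j + 2)*(j - 5)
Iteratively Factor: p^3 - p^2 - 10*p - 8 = (p + 1)*(p^2 - 2*p - 8) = (p - 4)*(p + 1)*(p + 2)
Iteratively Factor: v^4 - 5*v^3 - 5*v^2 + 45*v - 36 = (v - 4)*(v^3 - v^2 - 9*v + 9) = (v - 4)*(v + 3)*(v^2 - 4*v + 3) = (v - 4)*(v - 3)*(v + 3)*(v - 1)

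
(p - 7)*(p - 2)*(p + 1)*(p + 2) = p^4 - 6*p^3 - 11*p^2 + 24*p + 28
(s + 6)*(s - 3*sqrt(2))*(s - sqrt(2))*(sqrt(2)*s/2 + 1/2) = sqrt(2)*s^4/2 - 7*s^3/2 + 3*sqrt(2)*s^3 - 21*s^2 + sqrt(2)*s^2 + 3*s + 6*sqrt(2)*s + 18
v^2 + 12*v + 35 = (v + 5)*(v + 7)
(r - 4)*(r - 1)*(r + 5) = r^3 - 21*r + 20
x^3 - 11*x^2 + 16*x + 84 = (x - 7)*(x - 6)*(x + 2)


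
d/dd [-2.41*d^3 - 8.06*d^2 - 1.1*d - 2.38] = -7.23*d^2 - 16.12*d - 1.1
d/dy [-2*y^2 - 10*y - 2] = -4*y - 10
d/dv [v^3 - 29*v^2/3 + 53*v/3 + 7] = 3*v^2 - 58*v/3 + 53/3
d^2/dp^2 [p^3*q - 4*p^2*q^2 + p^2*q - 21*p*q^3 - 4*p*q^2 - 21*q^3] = 2*q*(3*p - 4*q + 1)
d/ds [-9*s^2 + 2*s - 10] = 2 - 18*s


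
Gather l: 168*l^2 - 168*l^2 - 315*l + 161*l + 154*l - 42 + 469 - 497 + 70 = 0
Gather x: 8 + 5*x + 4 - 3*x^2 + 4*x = -3*x^2 + 9*x + 12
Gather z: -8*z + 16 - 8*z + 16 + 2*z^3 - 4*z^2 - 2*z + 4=2*z^3 - 4*z^2 - 18*z + 36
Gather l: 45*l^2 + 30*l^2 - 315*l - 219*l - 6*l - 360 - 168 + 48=75*l^2 - 540*l - 480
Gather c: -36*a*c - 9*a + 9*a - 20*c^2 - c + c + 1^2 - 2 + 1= -36*a*c - 20*c^2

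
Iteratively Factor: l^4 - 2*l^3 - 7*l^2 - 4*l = (l + 1)*(l^3 - 3*l^2 - 4*l) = (l + 1)^2*(l^2 - 4*l) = l*(l + 1)^2*(l - 4)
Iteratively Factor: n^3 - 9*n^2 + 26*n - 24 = (n - 3)*(n^2 - 6*n + 8) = (n - 4)*(n - 3)*(n - 2)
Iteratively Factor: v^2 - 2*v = (v)*(v - 2)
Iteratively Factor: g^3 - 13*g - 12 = (g + 3)*(g^2 - 3*g - 4) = (g + 1)*(g + 3)*(g - 4)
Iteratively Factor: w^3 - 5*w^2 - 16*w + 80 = (w + 4)*(w^2 - 9*w + 20) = (w - 4)*(w + 4)*(w - 5)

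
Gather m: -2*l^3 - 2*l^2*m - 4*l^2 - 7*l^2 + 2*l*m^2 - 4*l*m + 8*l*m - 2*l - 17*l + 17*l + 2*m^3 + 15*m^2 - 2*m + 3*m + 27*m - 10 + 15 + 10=-2*l^3 - 11*l^2 - 2*l + 2*m^3 + m^2*(2*l + 15) + m*(-2*l^2 + 4*l + 28) + 15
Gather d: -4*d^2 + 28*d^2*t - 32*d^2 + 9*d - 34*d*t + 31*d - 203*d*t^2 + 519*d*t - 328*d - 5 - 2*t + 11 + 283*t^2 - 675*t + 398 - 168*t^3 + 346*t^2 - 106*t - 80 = d^2*(28*t - 36) + d*(-203*t^2 + 485*t - 288) - 168*t^3 + 629*t^2 - 783*t + 324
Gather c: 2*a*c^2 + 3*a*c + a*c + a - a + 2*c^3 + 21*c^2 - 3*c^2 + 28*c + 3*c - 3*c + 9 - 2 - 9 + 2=2*c^3 + c^2*(2*a + 18) + c*(4*a + 28)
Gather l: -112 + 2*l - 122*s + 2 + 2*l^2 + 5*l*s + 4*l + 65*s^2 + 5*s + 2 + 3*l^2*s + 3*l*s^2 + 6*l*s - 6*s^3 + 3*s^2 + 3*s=l^2*(3*s + 2) + l*(3*s^2 + 11*s + 6) - 6*s^3 + 68*s^2 - 114*s - 108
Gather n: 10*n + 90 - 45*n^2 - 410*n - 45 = -45*n^2 - 400*n + 45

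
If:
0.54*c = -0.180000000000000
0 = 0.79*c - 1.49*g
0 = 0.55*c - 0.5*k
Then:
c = -0.33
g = -0.18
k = -0.37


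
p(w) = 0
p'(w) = 0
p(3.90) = 0.00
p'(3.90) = 0.00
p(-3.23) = 0.00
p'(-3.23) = 0.00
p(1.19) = 0.00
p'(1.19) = 0.00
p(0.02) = 0.00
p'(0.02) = 0.00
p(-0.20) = 0.00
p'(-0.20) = 0.00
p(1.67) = 0.00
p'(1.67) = 0.00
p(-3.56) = 0.00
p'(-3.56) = 0.00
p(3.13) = 0.00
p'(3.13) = 0.00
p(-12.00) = 0.00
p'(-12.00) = 0.00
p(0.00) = 0.00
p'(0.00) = 0.00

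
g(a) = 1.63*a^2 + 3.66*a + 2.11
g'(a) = 3.26*a + 3.66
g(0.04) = 2.26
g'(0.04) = 3.79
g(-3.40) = 8.51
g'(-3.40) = -7.42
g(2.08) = 16.77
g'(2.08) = 10.44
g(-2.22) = 2.02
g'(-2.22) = -3.58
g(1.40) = 10.43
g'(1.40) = 8.22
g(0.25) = 3.13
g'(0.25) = 4.48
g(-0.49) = 0.71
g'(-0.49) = 2.06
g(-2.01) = 1.34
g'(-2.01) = -2.89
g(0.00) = 2.11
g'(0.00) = 3.66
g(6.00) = 82.75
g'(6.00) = 23.22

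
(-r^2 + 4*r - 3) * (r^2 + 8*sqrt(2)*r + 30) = -r^4 - 8*sqrt(2)*r^3 + 4*r^3 - 33*r^2 + 32*sqrt(2)*r^2 - 24*sqrt(2)*r + 120*r - 90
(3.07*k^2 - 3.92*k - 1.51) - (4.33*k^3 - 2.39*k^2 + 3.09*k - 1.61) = -4.33*k^3 + 5.46*k^2 - 7.01*k + 0.1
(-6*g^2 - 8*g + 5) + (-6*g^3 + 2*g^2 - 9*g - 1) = -6*g^3 - 4*g^2 - 17*g + 4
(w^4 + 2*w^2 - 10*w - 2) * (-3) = -3*w^4 - 6*w^2 + 30*w + 6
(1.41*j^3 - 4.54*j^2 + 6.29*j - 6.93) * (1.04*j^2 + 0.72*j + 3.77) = 1.4664*j^5 - 3.7064*j^4 + 8.5885*j^3 - 19.7942*j^2 + 18.7237*j - 26.1261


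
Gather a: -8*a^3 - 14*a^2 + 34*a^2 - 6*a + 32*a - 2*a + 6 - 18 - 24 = -8*a^3 + 20*a^2 + 24*a - 36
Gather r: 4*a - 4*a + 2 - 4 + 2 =0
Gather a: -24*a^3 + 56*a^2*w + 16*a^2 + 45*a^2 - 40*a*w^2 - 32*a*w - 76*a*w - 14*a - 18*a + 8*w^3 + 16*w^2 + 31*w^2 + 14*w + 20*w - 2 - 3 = -24*a^3 + a^2*(56*w + 61) + a*(-40*w^2 - 108*w - 32) + 8*w^3 + 47*w^2 + 34*w - 5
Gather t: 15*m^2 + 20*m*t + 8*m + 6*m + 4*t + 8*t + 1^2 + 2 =15*m^2 + 14*m + t*(20*m + 12) + 3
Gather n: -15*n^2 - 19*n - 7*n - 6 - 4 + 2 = -15*n^2 - 26*n - 8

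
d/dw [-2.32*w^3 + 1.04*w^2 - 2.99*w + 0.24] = -6.96*w^2 + 2.08*w - 2.99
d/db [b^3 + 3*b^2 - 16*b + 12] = 3*b^2 + 6*b - 16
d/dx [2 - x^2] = -2*x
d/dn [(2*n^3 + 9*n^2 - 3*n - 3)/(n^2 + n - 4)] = (2*n^4 + 4*n^3 - 12*n^2 - 66*n + 15)/(n^4 + 2*n^3 - 7*n^2 - 8*n + 16)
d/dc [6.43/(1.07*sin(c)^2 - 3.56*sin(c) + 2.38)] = (22.8908 - 13.7602*sin(c))*cos(c)/(1.07*sin(c)^2 - 3.56*sin(c) + 2.38)^2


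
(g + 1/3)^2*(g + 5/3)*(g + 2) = g^4 + 13*g^3/3 + 53*g^2/9 + 71*g/27 + 10/27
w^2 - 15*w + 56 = (w - 8)*(w - 7)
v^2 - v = v*(v - 1)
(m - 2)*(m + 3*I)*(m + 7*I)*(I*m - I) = I*m^4 - 10*m^3 - 3*I*m^3 + 30*m^2 - 19*I*m^2 - 20*m + 63*I*m - 42*I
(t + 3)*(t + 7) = t^2 + 10*t + 21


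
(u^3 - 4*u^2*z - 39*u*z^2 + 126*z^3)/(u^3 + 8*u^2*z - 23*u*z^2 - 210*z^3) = (-u^2 + 10*u*z - 21*z^2)/(-u^2 - 2*u*z + 35*z^2)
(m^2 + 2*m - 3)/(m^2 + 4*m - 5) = (m + 3)/(m + 5)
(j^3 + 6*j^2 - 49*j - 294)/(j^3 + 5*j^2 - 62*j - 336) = (j - 7)/(j - 8)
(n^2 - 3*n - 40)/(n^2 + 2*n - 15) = (n - 8)/(n - 3)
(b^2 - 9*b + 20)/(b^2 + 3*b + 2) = (b^2 - 9*b + 20)/(b^2 + 3*b + 2)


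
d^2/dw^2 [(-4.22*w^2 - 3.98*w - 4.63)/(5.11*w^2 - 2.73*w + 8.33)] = (-325.592848*w^3 + 352.384578*w^2 + 1404.022578*w - 441.509796)/(133.432831*w^6 - 213.858099*w^5 + 766.794336*w^4 - 717.582411*w^3 + 1249.979808*w^2 - 568.295091*w + 578.009537)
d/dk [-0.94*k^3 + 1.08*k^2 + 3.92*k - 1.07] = -2.82*k^2 + 2.16*k + 3.92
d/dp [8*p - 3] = 8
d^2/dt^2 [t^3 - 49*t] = 6*t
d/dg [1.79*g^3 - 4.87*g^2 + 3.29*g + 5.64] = 5.37*g^2 - 9.74*g + 3.29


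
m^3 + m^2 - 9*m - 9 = (m - 3)*(m + 1)*(m + 3)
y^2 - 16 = (y - 4)*(y + 4)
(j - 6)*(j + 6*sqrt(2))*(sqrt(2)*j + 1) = sqrt(2)*j^3 - 6*sqrt(2)*j^2 + 13*j^2 - 78*j + 6*sqrt(2)*j - 36*sqrt(2)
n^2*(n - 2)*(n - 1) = n^4 - 3*n^3 + 2*n^2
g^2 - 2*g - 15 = (g - 5)*(g + 3)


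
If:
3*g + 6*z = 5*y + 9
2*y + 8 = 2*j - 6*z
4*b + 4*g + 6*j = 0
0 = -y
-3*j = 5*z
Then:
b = -48/7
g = 33/7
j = 10/7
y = 0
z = -6/7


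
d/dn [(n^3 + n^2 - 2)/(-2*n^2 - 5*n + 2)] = (-2*n^4 - 10*n^3 + n^2 - 4*n - 10)/(4*n^4 + 20*n^3 + 17*n^2 - 20*n + 4)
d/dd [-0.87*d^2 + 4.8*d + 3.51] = 4.8 - 1.74*d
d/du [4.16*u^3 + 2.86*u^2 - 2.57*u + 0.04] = 12.48*u^2 + 5.72*u - 2.57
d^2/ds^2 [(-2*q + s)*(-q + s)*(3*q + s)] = 6*s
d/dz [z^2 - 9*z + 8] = 2*z - 9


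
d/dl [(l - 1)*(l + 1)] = 2*l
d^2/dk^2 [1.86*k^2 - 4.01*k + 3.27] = 3.72000000000000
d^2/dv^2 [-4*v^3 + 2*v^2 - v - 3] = 4 - 24*v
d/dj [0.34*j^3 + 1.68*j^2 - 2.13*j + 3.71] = 1.02*j^2 + 3.36*j - 2.13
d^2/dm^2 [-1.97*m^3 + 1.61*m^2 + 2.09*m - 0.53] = 3.22 - 11.82*m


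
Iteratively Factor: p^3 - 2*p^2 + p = (p)*(p^2 - 2*p + 1) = p*(p - 1)*(p - 1)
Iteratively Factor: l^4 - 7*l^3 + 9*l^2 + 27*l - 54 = (l - 3)*(l^3 - 4*l^2 - 3*l + 18) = (l - 3)*(l + 2)*(l^2 - 6*l + 9) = (l - 3)^2*(l + 2)*(l - 3)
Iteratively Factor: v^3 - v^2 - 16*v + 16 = (v + 4)*(v^2 - 5*v + 4) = (v - 1)*(v + 4)*(v - 4)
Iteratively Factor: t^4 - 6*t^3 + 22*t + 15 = (t + 1)*(t^3 - 7*t^2 + 7*t + 15) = (t + 1)^2*(t^2 - 8*t + 15) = (t - 5)*(t + 1)^2*(t - 3)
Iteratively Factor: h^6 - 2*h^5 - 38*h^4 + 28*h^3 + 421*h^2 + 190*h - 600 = (h - 5)*(h^5 + 3*h^4 - 23*h^3 - 87*h^2 - 14*h + 120) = (h - 5)*(h + 2)*(h^4 + h^3 - 25*h^2 - 37*h + 60) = (h - 5)^2*(h + 2)*(h^3 + 6*h^2 + 5*h - 12) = (h - 5)^2*(h - 1)*(h + 2)*(h^2 + 7*h + 12) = (h - 5)^2*(h - 1)*(h + 2)*(h + 3)*(h + 4)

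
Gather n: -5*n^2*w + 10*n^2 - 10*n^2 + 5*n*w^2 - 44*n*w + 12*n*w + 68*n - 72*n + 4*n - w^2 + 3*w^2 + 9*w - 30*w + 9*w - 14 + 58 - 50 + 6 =-5*n^2*w + n*(5*w^2 - 32*w) + 2*w^2 - 12*w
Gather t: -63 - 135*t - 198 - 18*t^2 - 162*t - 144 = -18*t^2 - 297*t - 405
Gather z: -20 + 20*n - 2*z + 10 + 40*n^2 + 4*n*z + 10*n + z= 40*n^2 + 30*n + z*(4*n - 1) - 10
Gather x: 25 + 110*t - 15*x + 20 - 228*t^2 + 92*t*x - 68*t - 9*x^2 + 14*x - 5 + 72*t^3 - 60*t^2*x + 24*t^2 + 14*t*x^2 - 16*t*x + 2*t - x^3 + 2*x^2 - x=72*t^3 - 204*t^2 + 44*t - x^3 + x^2*(14*t - 7) + x*(-60*t^2 + 76*t - 2) + 40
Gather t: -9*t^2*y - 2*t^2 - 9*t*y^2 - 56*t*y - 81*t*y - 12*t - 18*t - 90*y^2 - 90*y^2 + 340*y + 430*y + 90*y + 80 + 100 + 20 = t^2*(-9*y - 2) + t*(-9*y^2 - 137*y - 30) - 180*y^2 + 860*y + 200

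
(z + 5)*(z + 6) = z^2 + 11*z + 30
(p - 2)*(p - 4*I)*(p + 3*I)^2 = p^4 - 2*p^3 + 2*I*p^3 + 15*p^2 - 4*I*p^2 - 30*p + 36*I*p - 72*I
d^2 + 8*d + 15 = (d + 3)*(d + 5)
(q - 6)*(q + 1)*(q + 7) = q^3 + 2*q^2 - 41*q - 42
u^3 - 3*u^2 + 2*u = u*(u - 2)*(u - 1)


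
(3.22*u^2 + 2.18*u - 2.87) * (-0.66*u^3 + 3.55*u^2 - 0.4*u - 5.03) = -2.1252*u^5 + 9.9922*u^4 + 8.3452*u^3 - 27.2571*u^2 - 9.8174*u + 14.4361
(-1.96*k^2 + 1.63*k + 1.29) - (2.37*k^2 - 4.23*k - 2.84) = -4.33*k^2 + 5.86*k + 4.13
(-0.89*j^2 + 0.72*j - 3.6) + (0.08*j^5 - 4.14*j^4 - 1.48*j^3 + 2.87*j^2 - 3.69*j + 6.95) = 0.08*j^5 - 4.14*j^4 - 1.48*j^3 + 1.98*j^2 - 2.97*j + 3.35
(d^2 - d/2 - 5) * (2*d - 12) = 2*d^3 - 13*d^2 - 4*d + 60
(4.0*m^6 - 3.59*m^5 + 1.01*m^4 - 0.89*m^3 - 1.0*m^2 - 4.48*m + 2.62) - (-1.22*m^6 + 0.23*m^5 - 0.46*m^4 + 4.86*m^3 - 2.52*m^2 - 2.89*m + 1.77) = 5.22*m^6 - 3.82*m^5 + 1.47*m^4 - 5.75*m^3 + 1.52*m^2 - 1.59*m + 0.85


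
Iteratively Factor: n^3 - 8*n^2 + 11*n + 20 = (n + 1)*(n^2 - 9*n + 20) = (n - 4)*(n + 1)*(n - 5)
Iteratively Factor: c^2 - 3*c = (c - 3)*(c)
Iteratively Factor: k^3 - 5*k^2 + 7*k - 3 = (k - 1)*(k^2 - 4*k + 3) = (k - 1)^2*(k - 3)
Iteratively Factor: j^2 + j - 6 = (j + 3)*(j - 2)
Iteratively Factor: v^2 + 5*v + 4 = (v + 1)*(v + 4)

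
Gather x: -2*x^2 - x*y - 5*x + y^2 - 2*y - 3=-2*x^2 + x*(-y - 5) + y^2 - 2*y - 3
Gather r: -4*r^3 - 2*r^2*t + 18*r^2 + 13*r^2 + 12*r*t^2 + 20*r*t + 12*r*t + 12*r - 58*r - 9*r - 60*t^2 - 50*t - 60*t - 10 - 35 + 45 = -4*r^3 + r^2*(31 - 2*t) + r*(12*t^2 + 32*t - 55) - 60*t^2 - 110*t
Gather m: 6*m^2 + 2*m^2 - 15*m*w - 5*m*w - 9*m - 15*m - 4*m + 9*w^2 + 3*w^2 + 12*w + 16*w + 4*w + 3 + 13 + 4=8*m^2 + m*(-20*w - 28) + 12*w^2 + 32*w + 20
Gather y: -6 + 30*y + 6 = 30*y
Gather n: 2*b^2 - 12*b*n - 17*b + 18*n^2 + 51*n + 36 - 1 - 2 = 2*b^2 - 17*b + 18*n^2 + n*(51 - 12*b) + 33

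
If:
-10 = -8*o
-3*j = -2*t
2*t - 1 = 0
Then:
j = 1/3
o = 5/4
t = 1/2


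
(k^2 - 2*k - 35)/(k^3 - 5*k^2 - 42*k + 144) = (k^2 - 2*k - 35)/(k^3 - 5*k^2 - 42*k + 144)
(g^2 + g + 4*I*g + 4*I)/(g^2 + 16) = (g + 1)/(g - 4*I)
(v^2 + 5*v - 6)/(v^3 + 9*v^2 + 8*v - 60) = (v - 1)/(v^2 + 3*v - 10)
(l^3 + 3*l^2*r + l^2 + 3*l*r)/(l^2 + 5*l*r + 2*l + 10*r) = l*(l^2 + 3*l*r + l + 3*r)/(l^2 + 5*l*r + 2*l + 10*r)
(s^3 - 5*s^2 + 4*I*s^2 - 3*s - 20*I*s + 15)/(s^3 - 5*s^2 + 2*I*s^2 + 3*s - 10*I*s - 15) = (s + I)/(s - I)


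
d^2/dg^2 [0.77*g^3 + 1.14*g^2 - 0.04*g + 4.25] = 4.62*g + 2.28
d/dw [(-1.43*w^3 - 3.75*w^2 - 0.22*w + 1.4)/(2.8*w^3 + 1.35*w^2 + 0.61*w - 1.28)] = (-1.77635683940025e-15*w^5 + 8.56949999999999*w^4 - 0.512599999999999*w^3 - 8.2593*w^2 + 5.82*w - 0.5724)/(7.84*w^6 + 7.56*w^5 + 5.2385*w^4 - 5.521*w^3 - 3.0839*w^2 - 1.5616*w + 1.6384)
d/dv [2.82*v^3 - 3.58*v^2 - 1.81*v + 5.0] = 8.46*v^2 - 7.16*v - 1.81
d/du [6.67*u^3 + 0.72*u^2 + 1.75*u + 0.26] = 20.01*u^2 + 1.44*u + 1.75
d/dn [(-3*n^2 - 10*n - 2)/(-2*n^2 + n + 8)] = (-23*n^2 - 56*n - 78)/(4*n^4 - 4*n^3 - 31*n^2 + 16*n + 64)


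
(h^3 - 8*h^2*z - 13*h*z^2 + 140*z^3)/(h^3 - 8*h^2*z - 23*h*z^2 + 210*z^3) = (-h^2 + h*z + 20*z^2)/(-h^2 + h*z + 30*z^2)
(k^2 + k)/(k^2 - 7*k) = (k + 1)/(k - 7)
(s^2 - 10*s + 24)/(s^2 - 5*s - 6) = (s - 4)/(s + 1)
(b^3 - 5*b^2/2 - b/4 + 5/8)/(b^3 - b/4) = (b - 5/2)/b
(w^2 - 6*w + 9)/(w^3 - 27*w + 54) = 1/(w + 6)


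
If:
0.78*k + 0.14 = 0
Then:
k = -0.18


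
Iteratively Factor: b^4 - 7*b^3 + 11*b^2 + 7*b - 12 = (b - 1)*(b^3 - 6*b^2 + 5*b + 12) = (b - 1)*(b + 1)*(b^2 - 7*b + 12) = (b - 4)*(b - 1)*(b + 1)*(b - 3)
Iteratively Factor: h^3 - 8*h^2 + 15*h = (h - 3)*(h^2 - 5*h) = h*(h - 3)*(h - 5)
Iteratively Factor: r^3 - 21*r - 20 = (r + 4)*(r^2 - 4*r - 5) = (r - 5)*(r + 4)*(r + 1)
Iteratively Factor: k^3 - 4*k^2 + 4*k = (k - 2)*(k^2 - 2*k) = k*(k - 2)*(k - 2)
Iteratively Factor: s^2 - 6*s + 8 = (s - 4)*(s - 2)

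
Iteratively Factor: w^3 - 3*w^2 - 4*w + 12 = (w + 2)*(w^2 - 5*w + 6) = (w - 2)*(w + 2)*(w - 3)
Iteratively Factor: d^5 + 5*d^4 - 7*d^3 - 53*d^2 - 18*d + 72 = (d - 3)*(d^4 + 8*d^3 + 17*d^2 - 2*d - 24) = (d - 3)*(d + 3)*(d^3 + 5*d^2 + 2*d - 8) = (d - 3)*(d + 3)*(d + 4)*(d^2 + d - 2) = (d - 3)*(d + 2)*(d + 3)*(d + 4)*(d - 1)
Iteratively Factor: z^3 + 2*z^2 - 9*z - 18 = (z - 3)*(z^2 + 5*z + 6) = (z - 3)*(z + 3)*(z + 2)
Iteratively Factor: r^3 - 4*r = (r - 2)*(r^2 + 2*r) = (r - 2)*(r + 2)*(r)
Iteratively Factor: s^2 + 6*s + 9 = (s + 3)*(s + 3)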